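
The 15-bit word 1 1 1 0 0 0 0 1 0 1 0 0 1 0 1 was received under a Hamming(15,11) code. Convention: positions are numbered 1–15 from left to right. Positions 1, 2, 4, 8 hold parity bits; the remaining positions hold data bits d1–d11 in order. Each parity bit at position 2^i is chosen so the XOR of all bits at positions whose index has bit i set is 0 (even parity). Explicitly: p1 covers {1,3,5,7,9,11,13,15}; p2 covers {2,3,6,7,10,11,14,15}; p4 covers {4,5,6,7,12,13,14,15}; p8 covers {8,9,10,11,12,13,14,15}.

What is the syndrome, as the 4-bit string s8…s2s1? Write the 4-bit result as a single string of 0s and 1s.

0000

s1 (pos 1,3,5,7,9,11,13,15): 1⊕1⊕0⊕0⊕0⊕0⊕1⊕1 = 0
s2 (pos 2,3,6,7,10,11,14,15): 1⊕1⊕0⊕0⊕1⊕0⊕0⊕1 = 0
s4 (pos 4,5,6,7,12,13,14,15): 0⊕0⊕0⊕0⊕0⊕1⊕0⊕1 = 0
s8 (pos 8,9,10,11,12,13,14,15): 1⊕0⊕1⊕0⊕0⊕1⊕0⊕1 = 0
Syndrome s8…s1 = 0000 → no error.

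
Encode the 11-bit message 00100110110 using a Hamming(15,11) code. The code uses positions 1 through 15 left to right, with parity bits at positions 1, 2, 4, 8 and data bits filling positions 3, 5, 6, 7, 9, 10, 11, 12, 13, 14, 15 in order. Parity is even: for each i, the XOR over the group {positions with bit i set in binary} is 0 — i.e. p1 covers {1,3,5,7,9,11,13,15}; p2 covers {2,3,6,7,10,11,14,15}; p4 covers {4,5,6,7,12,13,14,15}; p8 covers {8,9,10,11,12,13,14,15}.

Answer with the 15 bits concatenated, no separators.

000101000110110

Place data at non-parity positions: p1 p2 0 p4 0 1 0 p8 0 1 1 0 1 1 0
p1 (pos 1,3,5,7,9,11,13,15): XOR of data positions = 0⊕0⊕0⊕0⊕1⊕1⊕0 = 0
p2 (pos 2,3,6,7,10,11,14,15): XOR of data positions = 0⊕1⊕0⊕1⊕1⊕1⊕0 = 0
p4 (pos 4,5,6,7,12,13,14,15): XOR of data positions = 0⊕1⊕0⊕0⊕1⊕1⊕0 = 1
p8 (pos 8,9,10,11,12,13,14,15): XOR of data positions = 0⊕1⊕1⊕0⊕1⊕1⊕0 = 0
Codeword: 000101000110110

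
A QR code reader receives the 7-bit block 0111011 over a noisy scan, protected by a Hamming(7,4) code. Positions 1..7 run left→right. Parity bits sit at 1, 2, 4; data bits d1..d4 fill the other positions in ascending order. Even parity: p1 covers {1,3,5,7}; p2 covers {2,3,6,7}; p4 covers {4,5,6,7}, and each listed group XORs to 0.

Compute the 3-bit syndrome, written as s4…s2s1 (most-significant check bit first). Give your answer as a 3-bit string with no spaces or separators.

s1 (pos 1,3,5,7): 0⊕1⊕0⊕1 = 0
s2 (pos 2,3,6,7): 1⊕1⊕1⊕1 = 0
s4 (pos 4,5,6,7): 1⊕0⊕1⊕1 = 1
Syndrome s4…s1 = 100 → error at position 4.

100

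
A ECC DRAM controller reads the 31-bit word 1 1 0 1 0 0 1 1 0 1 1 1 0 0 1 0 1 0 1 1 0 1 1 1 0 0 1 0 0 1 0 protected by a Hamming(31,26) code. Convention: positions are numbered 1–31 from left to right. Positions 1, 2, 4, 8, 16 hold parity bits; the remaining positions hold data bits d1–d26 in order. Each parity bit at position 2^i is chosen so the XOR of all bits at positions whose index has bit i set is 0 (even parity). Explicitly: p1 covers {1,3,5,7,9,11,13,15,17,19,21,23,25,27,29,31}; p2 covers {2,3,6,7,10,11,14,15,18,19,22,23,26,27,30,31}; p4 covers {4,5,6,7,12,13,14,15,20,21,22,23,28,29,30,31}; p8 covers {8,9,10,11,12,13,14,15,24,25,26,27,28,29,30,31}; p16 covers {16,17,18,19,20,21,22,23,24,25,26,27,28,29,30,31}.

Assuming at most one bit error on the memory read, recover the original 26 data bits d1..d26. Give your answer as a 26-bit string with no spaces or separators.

00010111001101101110010010

s1 (pos 1,3,5,7,9,11,13,15,17,19,21,23,25,27,29,31): 1⊕0⊕0⊕1⊕0⊕1⊕0⊕1⊕1⊕1⊕0⊕1⊕0⊕1⊕0⊕0 = 0
s2 (pos 2,3,6,7,10,11,14,15,18,19,22,23,26,27,30,31): 1⊕0⊕0⊕1⊕1⊕1⊕0⊕1⊕0⊕1⊕1⊕1⊕0⊕1⊕1⊕0 = 0
s4 (pos 4,5,6,7,12,13,14,15,20,21,22,23,28,29,30,31): 1⊕0⊕0⊕1⊕1⊕0⊕0⊕1⊕1⊕0⊕1⊕1⊕0⊕0⊕1⊕0 = 0
s8 (pos 8,9,10,11,12,13,14,15,24,25,26,27,28,29,30,31): 1⊕0⊕1⊕1⊕1⊕0⊕0⊕1⊕1⊕0⊕0⊕1⊕0⊕0⊕1⊕0 = 0
s16 (pos 16,17,18,19,20,21,22,23,24,25,26,27,28,29,30,31): 0⊕1⊕0⊕1⊕1⊕0⊕1⊕1⊕1⊕0⊕0⊕1⊕0⊕0⊕1⊕0 = 0
Syndrome s16…s1 = 00000 → no error.
Read data bits from positions 3,5,6,7,9,10,11,12,13,14,15,17,18,19,20,21,22,23,24,25,26,27,28,29,30,31: 00010111001101101110010010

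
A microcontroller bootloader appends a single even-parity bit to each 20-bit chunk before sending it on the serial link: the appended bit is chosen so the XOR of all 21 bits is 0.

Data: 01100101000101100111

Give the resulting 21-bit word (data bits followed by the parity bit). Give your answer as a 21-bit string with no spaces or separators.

XOR of the 20 data bits: 0⊕1⊕1⊕0⊕0⊕1⊕0⊕1⊕0⊕0⊕0⊕1⊕0⊕1⊕1⊕0⊕0⊕1⊕1⊕1 = 0
Parity bit = 0 (so all 21 bits XOR to 0).

011001010001011001110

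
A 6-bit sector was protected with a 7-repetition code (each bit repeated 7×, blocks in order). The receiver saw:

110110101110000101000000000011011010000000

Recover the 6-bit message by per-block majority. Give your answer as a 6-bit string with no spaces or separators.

100010

Block 1 (1101101): 5 ones → 1
Block 2 (0111000): 3 ones → 0
Block 3 (0101000): 2 ones → 0
Block 4 (0000000): 0 ones → 0
Block 5 (1101101): 5 ones → 1
Block 6 (0000000): 0 ones → 0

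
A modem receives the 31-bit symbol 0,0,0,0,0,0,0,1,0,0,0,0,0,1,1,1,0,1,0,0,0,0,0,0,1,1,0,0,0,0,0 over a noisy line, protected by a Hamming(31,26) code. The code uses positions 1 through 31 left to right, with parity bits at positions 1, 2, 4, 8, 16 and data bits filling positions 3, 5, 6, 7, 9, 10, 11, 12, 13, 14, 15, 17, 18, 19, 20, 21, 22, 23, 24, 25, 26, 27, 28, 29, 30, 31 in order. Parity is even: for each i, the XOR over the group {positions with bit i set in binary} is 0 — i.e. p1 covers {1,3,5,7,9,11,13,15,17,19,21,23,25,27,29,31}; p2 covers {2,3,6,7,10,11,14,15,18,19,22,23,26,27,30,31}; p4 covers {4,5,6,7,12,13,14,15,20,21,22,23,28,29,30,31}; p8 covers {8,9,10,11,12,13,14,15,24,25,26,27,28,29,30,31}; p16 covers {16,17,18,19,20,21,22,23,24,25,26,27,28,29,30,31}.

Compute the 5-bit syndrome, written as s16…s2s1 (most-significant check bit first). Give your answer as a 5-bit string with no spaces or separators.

s1 (pos 1,3,5,7,9,11,13,15,17,19,21,23,25,27,29,31): 0⊕0⊕0⊕0⊕0⊕0⊕0⊕1⊕0⊕0⊕0⊕0⊕1⊕0⊕0⊕0 = 0
s2 (pos 2,3,6,7,10,11,14,15,18,19,22,23,26,27,30,31): 0⊕0⊕0⊕0⊕0⊕0⊕1⊕1⊕1⊕0⊕0⊕0⊕1⊕0⊕0⊕0 = 0
s4 (pos 4,5,6,7,12,13,14,15,20,21,22,23,28,29,30,31): 0⊕0⊕0⊕0⊕0⊕0⊕1⊕1⊕0⊕0⊕0⊕0⊕0⊕0⊕0⊕0 = 0
s8 (pos 8,9,10,11,12,13,14,15,24,25,26,27,28,29,30,31): 1⊕0⊕0⊕0⊕0⊕0⊕1⊕1⊕0⊕1⊕1⊕0⊕0⊕0⊕0⊕0 = 1
s16 (pos 16,17,18,19,20,21,22,23,24,25,26,27,28,29,30,31): 1⊕0⊕1⊕0⊕0⊕0⊕0⊕0⊕0⊕1⊕1⊕0⊕0⊕0⊕0⊕0 = 0
Syndrome s16…s1 = 01000 → error at position 8.

01000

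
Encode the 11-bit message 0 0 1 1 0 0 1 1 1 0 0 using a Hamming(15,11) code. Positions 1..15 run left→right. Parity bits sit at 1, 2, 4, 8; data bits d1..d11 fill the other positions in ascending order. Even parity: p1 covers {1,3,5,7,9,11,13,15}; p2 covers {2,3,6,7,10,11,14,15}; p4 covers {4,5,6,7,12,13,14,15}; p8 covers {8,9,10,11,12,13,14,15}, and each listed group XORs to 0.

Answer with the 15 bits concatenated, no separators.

Place data at non-parity positions: p1 p2 0 p4 0 1 1 p8 0 0 1 1 1 0 0
p1 (pos 1,3,5,7,9,11,13,15): XOR of data positions = 0⊕0⊕1⊕0⊕1⊕1⊕0 = 1
p2 (pos 2,3,6,7,10,11,14,15): XOR of data positions = 0⊕1⊕1⊕0⊕1⊕0⊕0 = 1
p4 (pos 4,5,6,7,12,13,14,15): XOR of data positions = 0⊕1⊕1⊕1⊕1⊕0⊕0 = 0
p8 (pos 8,9,10,11,12,13,14,15): XOR of data positions = 0⊕0⊕1⊕1⊕1⊕0⊕0 = 1
Codeword: 110001110011100

110001110011100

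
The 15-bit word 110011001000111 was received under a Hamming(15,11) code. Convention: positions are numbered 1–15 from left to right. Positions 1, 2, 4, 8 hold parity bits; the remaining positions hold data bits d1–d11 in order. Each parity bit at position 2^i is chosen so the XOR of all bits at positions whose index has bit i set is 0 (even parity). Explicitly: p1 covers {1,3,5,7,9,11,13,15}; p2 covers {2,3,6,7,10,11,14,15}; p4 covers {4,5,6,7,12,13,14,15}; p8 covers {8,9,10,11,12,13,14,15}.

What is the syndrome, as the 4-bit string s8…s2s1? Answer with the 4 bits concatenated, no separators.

0101

s1 (pos 1,3,5,7,9,11,13,15): 1⊕0⊕1⊕0⊕1⊕0⊕1⊕1 = 1
s2 (pos 2,3,6,7,10,11,14,15): 1⊕0⊕1⊕0⊕0⊕0⊕1⊕1 = 0
s4 (pos 4,5,6,7,12,13,14,15): 0⊕1⊕1⊕0⊕0⊕1⊕1⊕1 = 1
s8 (pos 8,9,10,11,12,13,14,15): 0⊕1⊕0⊕0⊕0⊕1⊕1⊕1 = 0
Syndrome s8…s1 = 0101 → error at position 5.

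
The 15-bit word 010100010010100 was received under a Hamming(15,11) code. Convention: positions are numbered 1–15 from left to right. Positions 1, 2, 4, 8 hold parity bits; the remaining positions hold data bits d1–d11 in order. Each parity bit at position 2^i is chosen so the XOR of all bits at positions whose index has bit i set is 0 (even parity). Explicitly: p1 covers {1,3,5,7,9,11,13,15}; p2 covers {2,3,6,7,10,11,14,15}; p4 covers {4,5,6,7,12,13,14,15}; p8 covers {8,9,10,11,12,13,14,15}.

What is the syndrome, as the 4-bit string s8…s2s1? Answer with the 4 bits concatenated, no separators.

s1 (pos 1,3,5,7,9,11,13,15): 0⊕0⊕0⊕0⊕0⊕1⊕1⊕0 = 0
s2 (pos 2,3,6,7,10,11,14,15): 1⊕0⊕0⊕0⊕0⊕1⊕0⊕0 = 0
s4 (pos 4,5,6,7,12,13,14,15): 1⊕0⊕0⊕0⊕0⊕1⊕0⊕0 = 0
s8 (pos 8,9,10,11,12,13,14,15): 1⊕0⊕0⊕1⊕0⊕1⊕0⊕0 = 1
Syndrome s8…s1 = 1000 → error at position 8.

1000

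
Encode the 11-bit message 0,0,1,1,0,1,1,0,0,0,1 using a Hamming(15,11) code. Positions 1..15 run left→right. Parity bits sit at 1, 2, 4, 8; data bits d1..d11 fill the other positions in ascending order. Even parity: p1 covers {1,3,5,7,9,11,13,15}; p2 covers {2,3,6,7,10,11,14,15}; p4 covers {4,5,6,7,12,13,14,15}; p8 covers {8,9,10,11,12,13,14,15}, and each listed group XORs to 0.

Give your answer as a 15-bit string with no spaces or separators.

Place data at non-parity positions: p1 p2 0 p4 0 1 1 p8 0 1 1 0 0 0 1
p1 (pos 1,3,5,7,9,11,13,15): XOR of data positions = 0⊕0⊕1⊕0⊕1⊕0⊕1 = 1
p2 (pos 2,3,6,7,10,11,14,15): XOR of data positions = 0⊕1⊕1⊕1⊕1⊕0⊕1 = 1
p4 (pos 4,5,6,7,12,13,14,15): XOR of data positions = 0⊕1⊕1⊕0⊕0⊕0⊕1 = 1
p8 (pos 8,9,10,11,12,13,14,15): XOR of data positions = 0⊕1⊕1⊕0⊕0⊕0⊕1 = 1
Codeword: 110101110110001

110101110110001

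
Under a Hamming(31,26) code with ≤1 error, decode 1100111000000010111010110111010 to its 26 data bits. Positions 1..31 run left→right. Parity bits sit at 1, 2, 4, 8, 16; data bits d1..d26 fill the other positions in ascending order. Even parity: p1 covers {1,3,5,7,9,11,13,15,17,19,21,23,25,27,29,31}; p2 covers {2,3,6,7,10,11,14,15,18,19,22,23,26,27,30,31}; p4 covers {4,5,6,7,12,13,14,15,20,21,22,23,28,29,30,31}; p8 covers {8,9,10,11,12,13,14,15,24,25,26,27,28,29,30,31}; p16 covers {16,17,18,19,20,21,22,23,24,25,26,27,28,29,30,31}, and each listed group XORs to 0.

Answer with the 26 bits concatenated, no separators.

01110000001111010110111010

s1 (pos 1,3,5,7,9,11,13,15,17,19,21,23,25,27,29,31): 1⊕0⊕1⊕1⊕0⊕0⊕0⊕1⊕1⊕1⊕1⊕1⊕0⊕1⊕0⊕0 = 1
s2 (pos 2,3,6,7,10,11,14,15,18,19,22,23,26,27,30,31): 1⊕0⊕1⊕1⊕0⊕0⊕0⊕1⊕1⊕1⊕0⊕1⊕1⊕1⊕1⊕0 = 0
s4 (pos 4,5,6,7,12,13,14,15,20,21,22,23,28,29,30,31): 0⊕1⊕1⊕1⊕0⊕0⊕0⊕1⊕0⊕1⊕0⊕1⊕1⊕0⊕1⊕0 = 0
s8 (pos 8,9,10,11,12,13,14,15,24,25,26,27,28,29,30,31): 0⊕0⊕0⊕0⊕0⊕0⊕0⊕1⊕1⊕0⊕1⊕1⊕1⊕0⊕1⊕0 = 0
s16 (pos 16,17,18,19,20,21,22,23,24,25,26,27,28,29,30,31): 0⊕1⊕1⊕1⊕0⊕1⊕0⊕1⊕1⊕0⊕1⊕1⊕1⊕0⊕1⊕0 = 0
Syndrome s16…s1 = 00001 → error at position 1.
Flip position 1: 1100111000000010111010110111010 → 0100111000000010111010110111010
Read data bits from positions 3,5,6,7,9,10,11,12,13,14,15,17,18,19,20,21,22,23,24,25,26,27,28,29,30,31: 01110000001111010110111010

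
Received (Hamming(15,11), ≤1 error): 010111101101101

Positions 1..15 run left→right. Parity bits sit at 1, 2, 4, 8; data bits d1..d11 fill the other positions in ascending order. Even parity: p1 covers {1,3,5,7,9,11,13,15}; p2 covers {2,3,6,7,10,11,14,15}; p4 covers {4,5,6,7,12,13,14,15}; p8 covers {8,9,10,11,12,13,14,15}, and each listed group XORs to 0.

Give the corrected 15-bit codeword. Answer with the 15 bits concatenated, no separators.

010111101101100

s1 (pos 1,3,5,7,9,11,13,15): 0⊕0⊕1⊕1⊕1⊕0⊕1⊕1 = 1
s2 (pos 2,3,6,7,10,11,14,15): 1⊕0⊕1⊕1⊕1⊕0⊕0⊕1 = 1
s4 (pos 4,5,6,7,12,13,14,15): 1⊕1⊕1⊕1⊕1⊕1⊕0⊕1 = 1
s8 (pos 8,9,10,11,12,13,14,15): 0⊕1⊕1⊕0⊕1⊕1⊕0⊕1 = 1
Syndrome s8…s1 = 1111 → error at position 15.
Flip position 15: 010111101101101 → 010111101101100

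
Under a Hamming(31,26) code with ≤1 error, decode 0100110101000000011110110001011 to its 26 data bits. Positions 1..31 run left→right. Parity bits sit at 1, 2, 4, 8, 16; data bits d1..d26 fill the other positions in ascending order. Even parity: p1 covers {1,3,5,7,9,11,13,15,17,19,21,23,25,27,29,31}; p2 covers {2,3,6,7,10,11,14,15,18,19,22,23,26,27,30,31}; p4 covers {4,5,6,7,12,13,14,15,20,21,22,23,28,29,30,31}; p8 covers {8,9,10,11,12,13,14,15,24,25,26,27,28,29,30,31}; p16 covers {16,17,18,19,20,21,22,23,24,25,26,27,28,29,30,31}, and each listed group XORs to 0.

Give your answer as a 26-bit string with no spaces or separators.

01100100000111110110001011

s1 (pos 1,3,5,7,9,11,13,15,17,19,21,23,25,27,29,31): 0⊕0⊕1⊕0⊕0⊕0⊕0⊕0⊕0⊕1⊕1⊕1⊕0⊕0⊕0⊕1 = 1
s2 (pos 2,3,6,7,10,11,14,15,18,19,22,23,26,27,30,31): 1⊕0⊕1⊕0⊕1⊕0⊕0⊕0⊕1⊕1⊕0⊕1⊕0⊕0⊕1⊕1 = 0
s4 (pos 4,5,6,7,12,13,14,15,20,21,22,23,28,29,30,31): 0⊕1⊕1⊕0⊕0⊕0⊕0⊕0⊕1⊕1⊕0⊕1⊕1⊕0⊕1⊕1 = 0
s8 (pos 8,9,10,11,12,13,14,15,24,25,26,27,28,29,30,31): 1⊕0⊕1⊕0⊕0⊕0⊕0⊕0⊕1⊕0⊕0⊕0⊕1⊕0⊕1⊕1 = 0
s16 (pos 16,17,18,19,20,21,22,23,24,25,26,27,28,29,30,31): 0⊕0⊕1⊕1⊕1⊕1⊕0⊕1⊕1⊕0⊕0⊕0⊕1⊕0⊕1⊕1 = 1
Syndrome s16…s1 = 10001 → error at position 17.
Flip position 17: 0100110101000000011110110001011 → 0100110101000000111110110001011
Read data bits from positions 3,5,6,7,9,10,11,12,13,14,15,17,18,19,20,21,22,23,24,25,26,27,28,29,30,31: 01100100000111110110001011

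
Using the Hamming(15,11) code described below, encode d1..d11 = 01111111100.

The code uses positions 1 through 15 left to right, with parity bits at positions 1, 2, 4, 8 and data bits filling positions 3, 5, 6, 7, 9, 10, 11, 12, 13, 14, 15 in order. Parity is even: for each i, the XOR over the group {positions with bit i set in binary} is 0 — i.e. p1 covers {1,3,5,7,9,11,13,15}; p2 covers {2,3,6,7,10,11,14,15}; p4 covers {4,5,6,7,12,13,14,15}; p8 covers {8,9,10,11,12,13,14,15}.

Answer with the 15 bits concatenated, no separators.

100111111111100

Place data at non-parity positions: p1 p2 0 p4 1 1 1 p8 1 1 1 1 1 0 0
p1 (pos 1,3,5,7,9,11,13,15): XOR of data positions = 0⊕1⊕1⊕1⊕1⊕1⊕0 = 1
p2 (pos 2,3,6,7,10,11,14,15): XOR of data positions = 0⊕1⊕1⊕1⊕1⊕0⊕0 = 0
p4 (pos 4,5,6,7,12,13,14,15): XOR of data positions = 1⊕1⊕1⊕1⊕1⊕0⊕0 = 1
p8 (pos 8,9,10,11,12,13,14,15): XOR of data positions = 1⊕1⊕1⊕1⊕1⊕0⊕0 = 1
Codeword: 100111111111100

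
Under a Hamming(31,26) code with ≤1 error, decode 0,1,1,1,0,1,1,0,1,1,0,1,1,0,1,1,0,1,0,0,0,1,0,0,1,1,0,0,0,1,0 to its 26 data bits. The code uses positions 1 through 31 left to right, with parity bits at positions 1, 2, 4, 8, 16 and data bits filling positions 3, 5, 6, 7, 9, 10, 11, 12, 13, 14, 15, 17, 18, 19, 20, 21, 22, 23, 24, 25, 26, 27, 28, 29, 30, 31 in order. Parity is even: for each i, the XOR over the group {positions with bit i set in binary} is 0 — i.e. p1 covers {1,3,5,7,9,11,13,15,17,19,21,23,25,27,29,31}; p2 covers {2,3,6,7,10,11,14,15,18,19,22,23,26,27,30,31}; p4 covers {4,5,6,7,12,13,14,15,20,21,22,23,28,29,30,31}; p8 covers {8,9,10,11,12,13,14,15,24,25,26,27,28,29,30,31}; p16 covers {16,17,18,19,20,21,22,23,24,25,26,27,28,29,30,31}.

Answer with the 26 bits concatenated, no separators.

s1 (pos 1,3,5,7,9,11,13,15,17,19,21,23,25,27,29,31): 0⊕1⊕0⊕1⊕1⊕0⊕1⊕1⊕0⊕0⊕0⊕0⊕1⊕0⊕0⊕0 = 0
s2 (pos 2,3,6,7,10,11,14,15,18,19,22,23,26,27,30,31): 1⊕1⊕1⊕1⊕1⊕0⊕0⊕1⊕1⊕0⊕1⊕0⊕1⊕0⊕1⊕0 = 0
s4 (pos 4,5,6,7,12,13,14,15,20,21,22,23,28,29,30,31): 1⊕0⊕1⊕1⊕1⊕1⊕0⊕1⊕0⊕0⊕1⊕0⊕0⊕0⊕1⊕0 = 0
s8 (pos 8,9,10,11,12,13,14,15,24,25,26,27,28,29,30,31): 0⊕1⊕1⊕0⊕1⊕1⊕0⊕1⊕0⊕1⊕1⊕0⊕0⊕0⊕1⊕0 = 0
s16 (pos 16,17,18,19,20,21,22,23,24,25,26,27,28,29,30,31): 1⊕0⊕1⊕0⊕0⊕0⊕1⊕0⊕0⊕1⊕1⊕0⊕0⊕0⊕1⊕0 = 0
Syndrome s16…s1 = 00000 → no error.
Read data bits from positions 3,5,6,7,9,10,11,12,13,14,15,17,18,19,20,21,22,23,24,25,26,27,28,29,30,31: 10111101101010001001100010

10111101101010001001100010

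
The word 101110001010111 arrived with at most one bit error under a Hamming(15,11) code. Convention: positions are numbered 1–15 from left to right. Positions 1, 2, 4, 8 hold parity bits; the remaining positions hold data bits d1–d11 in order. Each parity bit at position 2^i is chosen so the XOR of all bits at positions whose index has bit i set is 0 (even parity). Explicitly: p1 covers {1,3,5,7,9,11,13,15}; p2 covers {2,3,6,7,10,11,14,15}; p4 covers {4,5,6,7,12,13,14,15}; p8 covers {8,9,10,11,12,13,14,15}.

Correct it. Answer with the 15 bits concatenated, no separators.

s1 (pos 1,3,5,7,9,11,13,15): 1⊕1⊕1⊕0⊕1⊕1⊕1⊕1 = 1
s2 (pos 2,3,6,7,10,11,14,15): 0⊕1⊕0⊕0⊕0⊕1⊕1⊕1 = 0
s4 (pos 4,5,6,7,12,13,14,15): 1⊕1⊕0⊕0⊕0⊕1⊕1⊕1 = 1
s8 (pos 8,9,10,11,12,13,14,15): 0⊕1⊕0⊕1⊕0⊕1⊕1⊕1 = 1
Syndrome s8…s1 = 1101 → error at position 13.
Flip position 13: 101110001010111 → 101110001010011

101110001010011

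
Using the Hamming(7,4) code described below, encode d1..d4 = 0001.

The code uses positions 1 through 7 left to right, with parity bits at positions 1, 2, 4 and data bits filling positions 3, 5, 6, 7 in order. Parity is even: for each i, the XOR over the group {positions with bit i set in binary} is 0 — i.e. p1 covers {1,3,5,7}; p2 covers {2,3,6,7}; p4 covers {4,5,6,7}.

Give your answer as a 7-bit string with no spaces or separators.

1101001

Place data at non-parity positions: p1 p2 0 p4 0 0 1
p1 (pos 1,3,5,7): XOR of data positions = 0⊕0⊕1 = 1
p2 (pos 2,3,6,7): XOR of data positions = 0⊕0⊕1 = 1
p4 (pos 4,5,6,7): XOR of data positions = 0⊕0⊕1 = 1
Codeword: 1101001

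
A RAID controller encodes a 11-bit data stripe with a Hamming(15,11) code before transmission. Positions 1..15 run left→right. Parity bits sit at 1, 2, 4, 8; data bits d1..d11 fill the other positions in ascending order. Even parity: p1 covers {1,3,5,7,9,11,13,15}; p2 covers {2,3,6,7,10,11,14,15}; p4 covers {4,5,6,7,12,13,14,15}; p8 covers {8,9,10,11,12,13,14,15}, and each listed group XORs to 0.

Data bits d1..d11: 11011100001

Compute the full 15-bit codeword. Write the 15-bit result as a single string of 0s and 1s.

Place data at non-parity positions: p1 p2 1 p4 1 0 1 p8 1 1 0 0 0 0 1
p1 (pos 1,3,5,7,9,11,13,15): XOR of data positions = 1⊕1⊕1⊕1⊕0⊕0⊕1 = 1
p2 (pos 2,3,6,7,10,11,14,15): XOR of data positions = 1⊕0⊕1⊕1⊕0⊕0⊕1 = 0
p4 (pos 4,5,6,7,12,13,14,15): XOR of data positions = 1⊕0⊕1⊕0⊕0⊕0⊕1 = 1
p8 (pos 8,9,10,11,12,13,14,15): XOR of data positions = 1⊕1⊕0⊕0⊕0⊕0⊕1 = 1
Codeword: 101110111100001

101110111100001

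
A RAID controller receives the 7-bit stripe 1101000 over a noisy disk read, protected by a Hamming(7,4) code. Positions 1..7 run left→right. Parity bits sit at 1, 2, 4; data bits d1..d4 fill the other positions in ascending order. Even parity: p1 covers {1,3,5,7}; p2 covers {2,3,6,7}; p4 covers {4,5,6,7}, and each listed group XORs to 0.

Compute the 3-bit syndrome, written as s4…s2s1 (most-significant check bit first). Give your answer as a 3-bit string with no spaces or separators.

s1 (pos 1,3,5,7): 1⊕0⊕0⊕0 = 1
s2 (pos 2,3,6,7): 1⊕0⊕0⊕0 = 1
s4 (pos 4,5,6,7): 1⊕0⊕0⊕0 = 1
Syndrome s4…s1 = 111 → error at position 7.

111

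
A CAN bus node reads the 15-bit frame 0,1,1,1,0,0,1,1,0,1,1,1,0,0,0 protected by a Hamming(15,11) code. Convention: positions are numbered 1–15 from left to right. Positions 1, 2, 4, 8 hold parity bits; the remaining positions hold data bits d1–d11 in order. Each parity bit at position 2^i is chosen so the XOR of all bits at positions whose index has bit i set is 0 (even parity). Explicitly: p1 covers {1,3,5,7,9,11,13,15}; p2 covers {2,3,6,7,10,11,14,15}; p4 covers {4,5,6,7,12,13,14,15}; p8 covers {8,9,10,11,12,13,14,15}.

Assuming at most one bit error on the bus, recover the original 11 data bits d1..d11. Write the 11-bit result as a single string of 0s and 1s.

s1 (pos 1,3,5,7,9,11,13,15): 0⊕1⊕0⊕1⊕0⊕1⊕0⊕0 = 1
s2 (pos 2,3,6,7,10,11,14,15): 1⊕1⊕0⊕1⊕1⊕1⊕0⊕0 = 1
s4 (pos 4,5,6,7,12,13,14,15): 1⊕0⊕0⊕1⊕1⊕0⊕0⊕0 = 1
s8 (pos 8,9,10,11,12,13,14,15): 1⊕0⊕1⊕1⊕1⊕0⊕0⊕0 = 0
Syndrome s8…s1 = 0111 → error at position 7.
Flip position 7: 011100110111000 → 011100010111000
Read data bits from positions 3,5,6,7,9,10,11,12,13,14,15: 10000111000

10000111000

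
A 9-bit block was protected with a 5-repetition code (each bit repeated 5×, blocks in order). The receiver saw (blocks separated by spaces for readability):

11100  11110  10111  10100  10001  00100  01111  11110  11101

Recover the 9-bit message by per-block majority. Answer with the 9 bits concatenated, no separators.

111000111

Block 1 (11100): 3 ones → 1
Block 2 (11110): 4 ones → 1
Block 3 (10111): 4 ones → 1
Block 4 (10100): 2 ones → 0
Block 5 (10001): 2 ones → 0
Block 6 (00100): 1 one → 0
Block 7 (01111): 4 ones → 1
Block 8 (11110): 4 ones → 1
Block 9 (11101): 4 ones → 1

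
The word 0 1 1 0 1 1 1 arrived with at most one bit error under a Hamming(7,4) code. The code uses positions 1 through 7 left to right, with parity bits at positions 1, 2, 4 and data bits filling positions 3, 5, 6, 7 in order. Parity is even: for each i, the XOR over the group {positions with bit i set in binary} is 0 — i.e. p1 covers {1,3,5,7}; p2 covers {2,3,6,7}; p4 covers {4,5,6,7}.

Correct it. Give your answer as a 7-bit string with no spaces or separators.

0110011

s1 (pos 1,3,5,7): 0⊕1⊕1⊕1 = 1
s2 (pos 2,3,6,7): 1⊕1⊕1⊕1 = 0
s4 (pos 4,5,6,7): 0⊕1⊕1⊕1 = 1
Syndrome s4…s1 = 101 → error at position 5.
Flip position 5: 0110111 → 0110011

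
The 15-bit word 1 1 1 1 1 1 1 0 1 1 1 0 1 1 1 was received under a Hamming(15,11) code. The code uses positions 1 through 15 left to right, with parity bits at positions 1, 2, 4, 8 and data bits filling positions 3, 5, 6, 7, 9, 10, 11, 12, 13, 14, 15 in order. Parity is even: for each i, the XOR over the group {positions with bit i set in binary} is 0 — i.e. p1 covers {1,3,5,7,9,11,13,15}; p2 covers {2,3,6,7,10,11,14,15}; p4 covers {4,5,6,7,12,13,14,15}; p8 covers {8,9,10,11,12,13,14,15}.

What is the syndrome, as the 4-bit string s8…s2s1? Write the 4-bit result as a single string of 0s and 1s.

s1 (pos 1,3,5,7,9,11,13,15): 1⊕1⊕1⊕1⊕1⊕1⊕1⊕1 = 0
s2 (pos 2,3,6,7,10,11,14,15): 1⊕1⊕1⊕1⊕1⊕1⊕1⊕1 = 0
s4 (pos 4,5,6,7,12,13,14,15): 1⊕1⊕1⊕1⊕0⊕1⊕1⊕1 = 1
s8 (pos 8,9,10,11,12,13,14,15): 0⊕1⊕1⊕1⊕0⊕1⊕1⊕1 = 0
Syndrome s8…s1 = 0100 → error at position 4.

0100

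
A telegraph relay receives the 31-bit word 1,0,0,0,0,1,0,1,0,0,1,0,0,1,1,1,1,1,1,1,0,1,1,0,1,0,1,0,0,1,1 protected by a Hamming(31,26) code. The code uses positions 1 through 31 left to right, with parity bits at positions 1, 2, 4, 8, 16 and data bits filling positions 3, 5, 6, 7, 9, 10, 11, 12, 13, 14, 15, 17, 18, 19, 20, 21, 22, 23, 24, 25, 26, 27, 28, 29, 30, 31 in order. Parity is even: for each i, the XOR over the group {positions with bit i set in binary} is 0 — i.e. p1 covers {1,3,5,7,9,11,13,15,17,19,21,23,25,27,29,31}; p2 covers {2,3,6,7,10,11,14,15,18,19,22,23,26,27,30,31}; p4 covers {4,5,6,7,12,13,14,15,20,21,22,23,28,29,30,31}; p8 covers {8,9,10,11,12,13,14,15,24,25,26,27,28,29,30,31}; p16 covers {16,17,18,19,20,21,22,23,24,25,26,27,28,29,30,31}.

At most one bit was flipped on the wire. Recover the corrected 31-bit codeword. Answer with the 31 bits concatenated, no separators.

1000010100100111110101101010011

s1 (pos 1,3,5,7,9,11,13,15,17,19,21,23,25,27,29,31): 1⊕0⊕0⊕0⊕0⊕1⊕0⊕1⊕1⊕1⊕0⊕1⊕1⊕1⊕0⊕1 = 1
s2 (pos 2,3,6,7,10,11,14,15,18,19,22,23,26,27,30,31): 0⊕0⊕1⊕0⊕0⊕1⊕1⊕1⊕1⊕1⊕1⊕1⊕0⊕1⊕1⊕1 = 1
s4 (pos 4,5,6,7,12,13,14,15,20,21,22,23,28,29,30,31): 0⊕0⊕1⊕0⊕0⊕0⊕1⊕1⊕1⊕0⊕1⊕1⊕0⊕0⊕1⊕1 = 0
s8 (pos 8,9,10,11,12,13,14,15,24,25,26,27,28,29,30,31): 1⊕0⊕0⊕1⊕0⊕0⊕1⊕1⊕0⊕1⊕0⊕1⊕0⊕0⊕1⊕1 = 0
s16 (pos 16,17,18,19,20,21,22,23,24,25,26,27,28,29,30,31): 1⊕1⊕1⊕1⊕1⊕0⊕1⊕1⊕0⊕1⊕0⊕1⊕0⊕0⊕1⊕1 = 1
Syndrome s16…s1 = 10011 → error at position 19.
Flip position 19: 1000010100100111111101101010011 → 1000010100100111110101101010011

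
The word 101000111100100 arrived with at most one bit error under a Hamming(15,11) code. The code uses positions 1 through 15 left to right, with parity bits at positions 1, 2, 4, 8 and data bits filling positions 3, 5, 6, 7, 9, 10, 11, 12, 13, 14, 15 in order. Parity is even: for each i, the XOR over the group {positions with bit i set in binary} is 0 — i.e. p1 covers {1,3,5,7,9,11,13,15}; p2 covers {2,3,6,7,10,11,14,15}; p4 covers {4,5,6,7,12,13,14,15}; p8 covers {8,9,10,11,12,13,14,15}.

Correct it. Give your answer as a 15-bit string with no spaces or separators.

s1 (pos 1,3,5,7,9,11,13,15): 1⊕1⊕0⊕1⊕1⊕0⊕1⊕0 = 1
s2 (pos 2,3,6,7,10,11,14,15): 0⊕1⊕0⊕1⊕1⊕0⊕0⊕0 = 1
s4 (pos 4,5,6,7,12,13,14,15): 0⊕0⊕0⊕1⊕0⊕1⊕0⊕0 = 0
s8 (pos 8,9,10,11,12,13,14,15): 1⊕1⊕1⊕0⊕0⊕1⊕0⊕0 = 0
Syndrome s8…s1 = 0011 → error at position 3.
Flip position 3: 101000111100100 → 100000111100100

100000111100100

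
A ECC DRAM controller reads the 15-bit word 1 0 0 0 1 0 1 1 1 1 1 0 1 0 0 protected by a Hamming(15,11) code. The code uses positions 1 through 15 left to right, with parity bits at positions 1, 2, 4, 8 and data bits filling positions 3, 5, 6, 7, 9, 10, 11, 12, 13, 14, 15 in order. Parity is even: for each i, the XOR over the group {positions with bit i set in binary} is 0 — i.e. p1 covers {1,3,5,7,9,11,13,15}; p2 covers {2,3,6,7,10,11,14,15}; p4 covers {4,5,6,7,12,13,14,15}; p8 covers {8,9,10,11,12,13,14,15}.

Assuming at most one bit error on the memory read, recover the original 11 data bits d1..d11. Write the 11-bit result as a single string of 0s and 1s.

01011110110

s1 (pos 1,3,5,7,9,11,13,15): 1⊕0⊕1⊕1⊕1⊕1⊕1⊕0 = 0
s2 (pos 2,3,6,7,10,11,14,15): 0⊕0⊕0⊕1⊕1⊕1⊕0⊕0 = 1
s4 (pos 4,5,6,7,12,13,14,15): 0⊕1⊕0⊕1⊕0⊕1⊕0⊕0 = 1
s8 (pos 8,9,10,11,12,13,14,15): 1⊕1⊕1⊕1⊕0⊕1⊕0⊕0 = 1
Syndrome s8…s1 = 1110 → error at position 14.
Flip position 14: 100010111110100 → 100010111110110
Read data bits from positions 3,5,6,7,9,10,11,12,13,14,15: 01011110110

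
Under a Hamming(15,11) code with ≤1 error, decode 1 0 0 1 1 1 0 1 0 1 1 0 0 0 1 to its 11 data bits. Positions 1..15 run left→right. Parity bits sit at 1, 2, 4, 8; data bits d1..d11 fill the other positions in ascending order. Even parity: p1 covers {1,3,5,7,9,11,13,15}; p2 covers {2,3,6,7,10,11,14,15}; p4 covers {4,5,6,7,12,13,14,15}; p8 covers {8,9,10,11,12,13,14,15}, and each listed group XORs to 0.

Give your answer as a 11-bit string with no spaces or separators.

01100110001

s1 (pos 1,3,5,7,9,11,13,15): 1⊕0⊕1⊕0⊕0⊕1⊕0⊕1 = 0
s2 (pos 2,3,6,7,10,11,14,15): 0⊕0⊕1⊕0⊕1⊕1⊕0⊕1 = 0
s4 (pos 4,5,6,7,12,13,14,15): 1⊕1⊕1⊕0⊕0⊕0⊕0⊕1 = 0
s8 (pos 8,9,10,11,12,13,14,15): 1⊕0⊕1⊕1⊕0⊕0⊕0⊕1 = 0
Syndrome s8…s1 = 0000 → no error.
Read data bits from positions 3,5,6,7,9,10,11,12,13,14,15: 01100110001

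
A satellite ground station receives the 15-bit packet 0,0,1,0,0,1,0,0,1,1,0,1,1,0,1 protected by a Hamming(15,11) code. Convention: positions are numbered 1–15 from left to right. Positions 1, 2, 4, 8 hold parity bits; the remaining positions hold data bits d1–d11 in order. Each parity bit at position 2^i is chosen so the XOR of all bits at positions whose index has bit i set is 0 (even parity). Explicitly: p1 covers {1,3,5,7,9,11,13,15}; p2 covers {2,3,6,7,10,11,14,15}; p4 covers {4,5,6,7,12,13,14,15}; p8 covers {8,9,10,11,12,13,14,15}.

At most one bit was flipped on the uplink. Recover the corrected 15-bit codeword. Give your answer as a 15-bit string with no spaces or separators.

001001011101101

s1 (pos 1,3,5,7,9,11,13,15): 0⊕1⊕0⊕0⊕1⊕0⊕1⊕1 = 0
s2 (pos 2,3,6,7,10,11,14,15): 0⊕1⊕1⊕0⊕1⊕0⊕0⊕1 = 0
s4 (pos 4,5,6,7,12,13,14,15): 0⊕0⊕1⊕0⊕1⊕1⊕0⊕1 = 0
s8 (pos 8,9,10,11,12,13,14,15): 0⊕1⊕1⊕0⊕1⊕1⊕0⊕1 = 1
Syndrome s8…s1 = 1000 → error at position 8.
Flip position 8: 001001001101101 → 001001011101101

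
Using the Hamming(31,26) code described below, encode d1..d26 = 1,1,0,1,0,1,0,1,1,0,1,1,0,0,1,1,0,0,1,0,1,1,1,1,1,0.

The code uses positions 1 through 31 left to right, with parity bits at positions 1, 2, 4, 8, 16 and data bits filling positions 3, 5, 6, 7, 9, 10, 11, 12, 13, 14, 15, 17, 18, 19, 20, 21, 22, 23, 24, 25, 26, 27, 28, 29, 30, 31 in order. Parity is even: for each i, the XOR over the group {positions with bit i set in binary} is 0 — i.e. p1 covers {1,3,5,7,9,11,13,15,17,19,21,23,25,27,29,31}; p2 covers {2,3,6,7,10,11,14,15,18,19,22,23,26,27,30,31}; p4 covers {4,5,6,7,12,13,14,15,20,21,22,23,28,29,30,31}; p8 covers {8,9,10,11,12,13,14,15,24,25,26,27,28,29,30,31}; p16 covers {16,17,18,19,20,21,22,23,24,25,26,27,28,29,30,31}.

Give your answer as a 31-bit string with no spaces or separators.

1110101001011011100110010111110

Place data at non-parity positions: p1 p2 1 p4 1 0 1 p8 0 1 0 1 1 0 1 p16 1 0 0 1 1 0 0 1 0 1 1 1 1 1 0
p1 (pos 1,3,5,7,9,11,13,15,17,19,21,23,25,27,29,31): XOR of data positions = 1⊕1⊕1⊕0⊕0⊕1⊕1⊕1⊕0⊕1⊕0⊕0⊕1⊕1⊕0 = 1
p2 (pos 2,3,6,7,10,11,14,15,18,19,22,23,26,27,30,31): XOR of data positions = 1⊕0⊕1⊕1⊕0⊕0⊕1⊕0⊕0⊕0⊕0⊕1⊕1⊕1⊕0 = 1
p4 (pos 4,5,6,7,12,13,14,15,20,21,22,23,28,29,30,31): XOR of data positions = 1⊕0⊕1⊕1⊕1⊕0⊕1⊕1⊕1⊕0⊕0⊕1⊕1⊕1⊕0 = 0
p8 (pos 8,9,10,11,12,13,14,15,24,25,26,27,28,29,30,31): XOR of data positions = 0⊕1⊕0⊕1⊕1⊕0⊕1⊕1⊕0⊕1⊕1⊕1⊕1⊕1⊕0 = 0
p16 (pos 16,17,18,19,20,21,22,23,24,25,26,27,28,29,30,31): XOR of data positions = 1⊕0⊕0⊕1⊕1⊕0⊕0⊕1⊕0⊕1⊕1⊕1⊕1⊕1⊕0 = 1
Codeword: 1110101001011011100110010111110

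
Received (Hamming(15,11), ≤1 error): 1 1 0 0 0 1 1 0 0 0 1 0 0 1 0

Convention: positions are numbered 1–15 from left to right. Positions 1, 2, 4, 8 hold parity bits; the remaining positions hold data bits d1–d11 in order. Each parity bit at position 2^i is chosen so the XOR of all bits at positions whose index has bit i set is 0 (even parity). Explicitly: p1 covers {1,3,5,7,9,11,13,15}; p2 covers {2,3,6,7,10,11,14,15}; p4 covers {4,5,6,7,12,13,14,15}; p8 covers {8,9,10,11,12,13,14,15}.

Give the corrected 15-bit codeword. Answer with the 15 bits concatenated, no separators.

110001000010010

s1 (pos 1,3,5,7,9,11,13,15): 1⊕0⊕0⊕1⊕0⊕1⊕0⊕0 = 1
s2 (pos 2,3,6,7,10,11,14,15): 1⊕0⊕1⊕1⊕0⊕1⊕1⊕0 = 1
s4 (pos 4,5,6,7,12,13,14,15): 0⊕0⊕1⊕1⊕0⊕0⊕1⊕0 = 1
s8 (pos 8,9,10,11,12,13,14,15): 0⊕0⊕0⊕1⊕0⊕0⊕1⊕0 = 0
Syndrome s8…s1 = 0111 → error at position 7.
Flip position 7: 110001100010010 → 110001000010010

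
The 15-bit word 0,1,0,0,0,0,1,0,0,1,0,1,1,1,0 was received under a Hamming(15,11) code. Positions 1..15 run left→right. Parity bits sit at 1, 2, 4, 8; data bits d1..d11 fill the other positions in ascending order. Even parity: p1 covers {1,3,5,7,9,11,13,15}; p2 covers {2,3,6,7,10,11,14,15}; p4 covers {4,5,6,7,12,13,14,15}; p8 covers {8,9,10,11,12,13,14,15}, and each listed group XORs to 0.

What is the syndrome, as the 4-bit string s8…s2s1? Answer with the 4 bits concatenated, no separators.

0000

s1 (pos 1,3,5,7,9,11,13,15): 0⊕0⊕0⊕1⊕0⊕0⊕1⊕0 = 0
s2 (pos 2,3,6,7,10,11,14,15): 1⊕0⊕0⊕1⊕1⊕0⊕1⊕0 = 0
s4 (pos 4,5,6,7,12,13,14,15): 0⊕0⊕0⊕1⊕1⊕1⊕1⊕0 = 0
s8 (pos 8,9,10,11,12,13,14,15): 0⊕0⊕1⊕0⊕1⊕1⊕1⊕0 = 0
Syndrome s8…s1 = 0000 → no error.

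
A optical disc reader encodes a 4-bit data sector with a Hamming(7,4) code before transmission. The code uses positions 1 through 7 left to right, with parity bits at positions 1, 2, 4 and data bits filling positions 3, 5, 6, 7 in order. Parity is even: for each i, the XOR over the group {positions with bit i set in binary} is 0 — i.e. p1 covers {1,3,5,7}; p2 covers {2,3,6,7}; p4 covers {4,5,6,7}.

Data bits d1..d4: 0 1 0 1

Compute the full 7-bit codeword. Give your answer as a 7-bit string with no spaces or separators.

Place data at non-parity positions: p1 p2 0 p4 1 0 1
p1 (pos 1,3,5,7): XOR of data positions = 0⊕1⊕1 = 0
p2 (pos 2,3,6,7): XOR of data positions = 0⊕0⊕1 = 1
p4 (pos 4,5,6,7): XOR of data positions = 1⊕0⊕1 = 0
Codeword: 0100101

0100101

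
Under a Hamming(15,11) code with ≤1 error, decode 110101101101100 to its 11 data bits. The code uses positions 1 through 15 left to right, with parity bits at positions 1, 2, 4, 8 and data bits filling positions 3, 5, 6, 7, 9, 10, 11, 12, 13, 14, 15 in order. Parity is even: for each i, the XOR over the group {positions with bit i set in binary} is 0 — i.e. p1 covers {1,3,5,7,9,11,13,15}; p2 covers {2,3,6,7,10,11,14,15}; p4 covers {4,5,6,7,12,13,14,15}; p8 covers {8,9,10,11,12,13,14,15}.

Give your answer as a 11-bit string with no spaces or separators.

s1 (pos 1,3,5,7,9,11,13,15): 1⊕0⊕0⊕1⊕1⊕0⊕1⊕0 = 0
s2 (pos 2,3,6,7,10,11,14,15): 1⊕0⊕1⊕1⊕1⊕0⊕0⊕0 = 0
s4 (pos 4,5,6,7,12,13,14,15): 1⊕0⊕1⊕1⊕1⊕1⊕0⊕0 = 1
s8 (pos 8,9,10,11,12,13,14,15): 0⊕1⊕1⊕0⊕1⊕1⊕0⊕0 = 0
Syndrome s8…s1 = 0100 → error at position 4.
Flip position 4: 110101101101100 → 110001101101100
Read data bits from positions 3,5,6,7,9,10,11,12,13,14,15: 00111101100

00111101100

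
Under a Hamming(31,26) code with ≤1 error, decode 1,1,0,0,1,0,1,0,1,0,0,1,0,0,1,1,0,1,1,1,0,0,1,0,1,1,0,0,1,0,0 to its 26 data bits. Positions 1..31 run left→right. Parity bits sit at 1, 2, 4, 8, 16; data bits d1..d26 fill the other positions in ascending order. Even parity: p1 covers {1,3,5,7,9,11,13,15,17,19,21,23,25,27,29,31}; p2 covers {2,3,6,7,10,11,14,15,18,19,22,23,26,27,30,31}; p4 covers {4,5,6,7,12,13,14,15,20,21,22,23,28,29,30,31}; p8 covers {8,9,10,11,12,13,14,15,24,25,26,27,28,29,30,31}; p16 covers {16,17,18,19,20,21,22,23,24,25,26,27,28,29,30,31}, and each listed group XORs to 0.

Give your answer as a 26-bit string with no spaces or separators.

01001001001011100101100100

s1 (pos 1,3,5,7,9,11,13,15,17,19,21,23,25,27,29,31): 1⊕0⊕1⊕1⊕1⊕0⊕0⊕1⊕0⊕1⊕0⊕1⊕1⊕0⊕1⊕0 = 1
s2 (pos 2,3,6,7,10,11,14,15,18,19,22,23,26,27,30,31): 1⊕0⊕0⊕1⊕0⊕0⊕0⊕1⊕1⊕1⊕0⊕1⊕1⊕0⊕0⊕0 = 1
s4 (pos 4,5,6,7,12,13,14,15,20,21,22,23,28,29,30,31): 0⊕1⊕0⊕1⊕1⊕0⊕0⊕1⊕1⊕0⊕0⊕1⊕0⊕1⊕0⊕0 = 1
s8 (pos 8,9,10,11,12,13,14,15,24,25,26,27,28,29,30,31): 0⊕1⊕0⊕0⊕1⊕0⊕0⊕1⊕0⊕1⊕1⊕0⊕0⊕1⊕0⊕0 = 0
s16 (pos 16,17,18,19,20,21,22,23,24,25,26,27,28,29,30,31): 1⊕0⊕1⊕1⊕1⊕0⊕0⊕1⊕0⊕1⊕1⊕0⊕0⊕1⊕0⊕0 = 0
Syndrome s16…s1 = 00111 → error at position 7.
Flip position 7: 1100101010010011011100101100100 → 1100100010010011011100101100100
Read data bits from positions 3,5,6,7,9,10,11,12,13,14,15,17,18,19,20,21,22,23,24,25,26,27,28,29,30,31: 01001001001011100101100100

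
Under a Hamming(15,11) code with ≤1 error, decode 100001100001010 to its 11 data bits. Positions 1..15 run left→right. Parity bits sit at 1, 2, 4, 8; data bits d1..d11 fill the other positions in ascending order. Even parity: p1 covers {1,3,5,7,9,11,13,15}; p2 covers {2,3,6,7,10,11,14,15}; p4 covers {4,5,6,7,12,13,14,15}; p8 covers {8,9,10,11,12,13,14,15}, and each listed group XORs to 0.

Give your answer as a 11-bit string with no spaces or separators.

s1 (pos 1,3,5,7,9,11,13,15): 1⊕0⊕0⊕1⊕0⊕0⊕0⊕0 = 0
s2 (pos 2,3,6,7,10,11,14,15): 0⊕0⊕1⊕1⊕0⊕0⊕1⊕0 = 1
s4 (pos 4,5,6,7,12,13,14,15): 0⊕0⊕1⊕1⊕1⊕0⊕1⊕0 = 0
s8 (pos 8,9,10,11,12,13,14,15): 0⊕0⊕0⊕0⊕1⊕0⊕1⊕0 = 0
Syndrome s8…s1 = 0010 → error at position 2.
Flip position 2: 100001100001010 → 110001100001010
Read data bits from positions 3,5,6,7,9,10,11,12,13,14,15: 00110001010

00110001010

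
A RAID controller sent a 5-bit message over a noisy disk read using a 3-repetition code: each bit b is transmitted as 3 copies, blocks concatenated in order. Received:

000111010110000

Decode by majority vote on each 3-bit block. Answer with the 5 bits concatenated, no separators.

Block 1 (000): 0 ones → 0
Block 2 (111): 3 ones → 1
Block 3 (010): 1 one → 0
Block 4 (110): 2 ones → 1
Block 5 (000): 0 ones → 0

01010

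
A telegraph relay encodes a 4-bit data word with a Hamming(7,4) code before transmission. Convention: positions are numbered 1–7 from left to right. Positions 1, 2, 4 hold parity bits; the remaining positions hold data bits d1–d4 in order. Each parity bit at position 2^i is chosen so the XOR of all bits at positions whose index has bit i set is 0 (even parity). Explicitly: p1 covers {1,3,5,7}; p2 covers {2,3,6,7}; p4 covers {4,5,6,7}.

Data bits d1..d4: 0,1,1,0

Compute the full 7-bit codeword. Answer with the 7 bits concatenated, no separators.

Place data at non-parity positions: p1 p2 0 p4 1 1 0
p1 (pos 1,3,5,7): XOR of data positions = 0⊕1⊕0 = 1
p2 (pos 2,3,6,7): XOR of data positions = 0⊕1⊕0 = 1
p4 (pos 4,5,6,7): XOR of data positions = 1⊕1⊕0 = 0
Codeword: 1100110

1100110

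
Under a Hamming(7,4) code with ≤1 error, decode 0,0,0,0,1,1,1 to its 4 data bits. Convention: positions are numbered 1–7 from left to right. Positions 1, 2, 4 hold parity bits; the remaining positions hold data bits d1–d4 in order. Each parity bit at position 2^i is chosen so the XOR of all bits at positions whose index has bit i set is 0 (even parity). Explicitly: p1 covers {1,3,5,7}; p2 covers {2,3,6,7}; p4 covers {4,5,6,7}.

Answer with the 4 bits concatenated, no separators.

0111

s1 (pos 1,3,5,7): 0⊕0⊕1⊕1 = 0
s2 (pos 2,3,6,7): 0⊕0⊕1⊕1 = 0
s4 (pos 4,5,6,7): 0⊕1⊕1⊕1 = 1
Syndrome s4…s1 = 100 → error at position 4.
Flip position 4: 0000111 → 0001111
Read data bits from positions 3,5,6,7: 0111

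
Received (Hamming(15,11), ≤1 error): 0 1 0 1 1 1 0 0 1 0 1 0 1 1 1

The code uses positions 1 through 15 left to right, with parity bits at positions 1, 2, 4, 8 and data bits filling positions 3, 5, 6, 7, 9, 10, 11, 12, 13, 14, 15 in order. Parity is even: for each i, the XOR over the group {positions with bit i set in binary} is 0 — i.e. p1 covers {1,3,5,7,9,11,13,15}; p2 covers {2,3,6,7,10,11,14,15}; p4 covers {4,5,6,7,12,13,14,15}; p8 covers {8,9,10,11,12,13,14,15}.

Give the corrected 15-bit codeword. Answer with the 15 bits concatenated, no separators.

s1 (pos 1,3,5,7,9,11,13,15): 0⊕0⊕1⊕0⊕1⊕1⊕1⊕1 = 1
s2 (pos 2,3,6,7,10,11,14,15): 1⊕0⊕1⊕0⊕0⊕1⊕1⊕1 = 1
s4 (pos 4,5,6,7,12,13,14,15): 1⊕1⊕1⊕0⊕0⊕1⊕1⊕1 = 0
s8 (pos 8,9,10,11,12,13,14,15): 0⊕1⊕0⊕1⊕0⊕1⊕1⊕1 = 1
Syndrome s8…s1 = 1011 → error at position 11.
Flip position 11: 010111001010111 → 010111001000111

010111001000111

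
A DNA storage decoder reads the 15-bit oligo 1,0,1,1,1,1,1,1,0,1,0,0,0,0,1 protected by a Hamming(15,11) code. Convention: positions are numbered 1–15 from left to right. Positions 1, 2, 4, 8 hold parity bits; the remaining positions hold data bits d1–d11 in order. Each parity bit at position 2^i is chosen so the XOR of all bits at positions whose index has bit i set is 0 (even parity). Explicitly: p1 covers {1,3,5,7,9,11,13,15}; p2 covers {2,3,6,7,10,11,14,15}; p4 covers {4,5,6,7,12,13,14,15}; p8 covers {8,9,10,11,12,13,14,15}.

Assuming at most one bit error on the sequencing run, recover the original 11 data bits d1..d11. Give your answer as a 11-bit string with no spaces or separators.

s1 (pos 1,3,5,7,9,11,13,15): 1⊕1⊕1⊕1⊕0⊕0⊕0⊕1 = 1
s2 (pos 2,3,6,7,10,11,14,15): 0⊕1⊕1⊕1⊕1⊕0⊕0⊕1 = 1
s4 (pos 4,5,6,7,12,13,14,15): 1⊕1⊕1⊕1⊕0⊕0⊕0⊕1 = 1
s8 (pos 8,9,10,11,12,13,14,15): 1⊕0⊕1⊕0⊕0⊕0⊕0⊕1 = 1
Syndrome s8…s1 = 1111 → error at position 15.
Flip position 15: 101111110100001 → 101111110100000
Read data bits from positions 3,5,6,7,9,10,11,12,13,14,15: 11110100000

11110100000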